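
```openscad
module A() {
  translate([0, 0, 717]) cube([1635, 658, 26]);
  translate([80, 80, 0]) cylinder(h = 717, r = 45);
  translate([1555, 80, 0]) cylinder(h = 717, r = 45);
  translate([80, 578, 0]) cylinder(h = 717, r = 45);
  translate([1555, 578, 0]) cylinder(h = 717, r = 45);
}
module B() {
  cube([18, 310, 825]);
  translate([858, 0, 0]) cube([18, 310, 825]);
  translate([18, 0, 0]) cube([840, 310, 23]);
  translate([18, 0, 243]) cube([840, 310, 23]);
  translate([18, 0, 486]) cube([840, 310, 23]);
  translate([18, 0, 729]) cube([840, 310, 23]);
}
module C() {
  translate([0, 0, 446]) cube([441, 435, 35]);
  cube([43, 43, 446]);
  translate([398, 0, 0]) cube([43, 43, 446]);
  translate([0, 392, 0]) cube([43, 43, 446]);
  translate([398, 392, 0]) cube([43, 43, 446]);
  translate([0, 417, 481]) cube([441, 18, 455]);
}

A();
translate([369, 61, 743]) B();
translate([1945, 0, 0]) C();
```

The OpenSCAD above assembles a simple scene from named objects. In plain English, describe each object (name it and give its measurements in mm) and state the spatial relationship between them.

A is a table: top 1635 mm (x) × 658 mm (y), 26 mm thick, upper face at z = 743 mm, on four round legs of 90 mm diameter, each leg's bounding box inset 35 mm from the nearest pair of top edges, running from z = 0 to the bottom of the top.

B is an open bookshelf. Two side panels, each 18 mm thick, 310 mm deep and 825 mm tall, stand 876 mm apart (outside-to-outside). Between them sit 4 shelves, each 23 mm thick and 310 mm deep, spanning the full gap between the sides. The bottom shelf rests on the floor (its underside at z = 0) and the clear gap between one shelf's top and the next shelf's underside is 220 mm.

C is a chair. The seat is a 441×435×35 mm slab with its top at z = 481 mm, on four 43×43 mm corner legs (flush with the seat edges, standing on z = 0). A flat backrest 18 mm thick, 455 mm tall, spans the full seat width and rises from the seat top along its +y edge, rear face flush with the rear of the seat.

The bookshelf is on top of the table. The chair is on the floor beside the table on its +x side.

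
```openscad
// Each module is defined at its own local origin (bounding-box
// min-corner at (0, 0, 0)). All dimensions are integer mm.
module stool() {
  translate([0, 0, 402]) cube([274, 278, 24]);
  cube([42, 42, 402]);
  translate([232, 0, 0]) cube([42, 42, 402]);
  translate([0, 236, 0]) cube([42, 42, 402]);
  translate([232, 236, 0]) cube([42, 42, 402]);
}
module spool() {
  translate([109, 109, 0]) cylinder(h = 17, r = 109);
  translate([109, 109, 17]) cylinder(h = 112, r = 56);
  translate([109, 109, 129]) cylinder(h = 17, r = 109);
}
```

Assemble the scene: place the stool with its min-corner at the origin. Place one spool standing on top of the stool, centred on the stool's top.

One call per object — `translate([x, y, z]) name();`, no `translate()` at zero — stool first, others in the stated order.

stool();
translate([28, 30, 426]) spool();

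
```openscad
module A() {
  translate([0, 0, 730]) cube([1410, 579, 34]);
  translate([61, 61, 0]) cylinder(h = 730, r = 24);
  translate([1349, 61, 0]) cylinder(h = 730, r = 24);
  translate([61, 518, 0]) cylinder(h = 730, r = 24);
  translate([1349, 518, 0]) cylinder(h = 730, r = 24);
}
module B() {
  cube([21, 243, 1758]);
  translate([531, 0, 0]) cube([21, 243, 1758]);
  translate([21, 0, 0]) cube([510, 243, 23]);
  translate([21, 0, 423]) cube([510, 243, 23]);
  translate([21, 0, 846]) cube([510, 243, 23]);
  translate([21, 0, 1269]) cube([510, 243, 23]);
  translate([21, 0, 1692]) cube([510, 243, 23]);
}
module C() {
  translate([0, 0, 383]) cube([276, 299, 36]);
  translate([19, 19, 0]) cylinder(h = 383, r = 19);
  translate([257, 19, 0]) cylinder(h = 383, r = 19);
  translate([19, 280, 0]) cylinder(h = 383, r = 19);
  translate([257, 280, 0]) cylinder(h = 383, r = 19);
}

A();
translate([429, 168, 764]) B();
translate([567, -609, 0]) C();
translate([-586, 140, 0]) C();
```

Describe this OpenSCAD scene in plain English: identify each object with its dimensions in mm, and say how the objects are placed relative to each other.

A is a table with a 1410×579 mm rectangular top, 34 mm thick, top surface at z = 764 mm, supported by four round legs of 48 mm diameter, each leg's bounding box inset 37 mm from the nearest pair of top edges, running from the floor.

B is an open bookshelf. Two side panels, each 21 mm thick, 243 mm deep and 1758 mm tall, stand 552 mm apart (outside-to-outside). Between them sit 5 shelves, each 23 mm thick and 243 mm deep, spanning the full gap between the sides. The bottom shelf rests on the floor (its underside at z = 0) and the clear gap between one shelf's top and the next shelf's underside is 400 mm.

C is a simple wooden stool: a rectangular seat 276 mm (x) by 299 mm (y), 36 mm thick, top face at z = 419 mm, on four round legs, each 38 mm in diameter. The legs rest on z = 0, each leg's axis is inset half a diameter from the nearest pair of seat edges (so the leg's bounding box is flush with the corner).

The bookshelf is on top of the table, centred. Two stools sit around the table at the −y, −x sides.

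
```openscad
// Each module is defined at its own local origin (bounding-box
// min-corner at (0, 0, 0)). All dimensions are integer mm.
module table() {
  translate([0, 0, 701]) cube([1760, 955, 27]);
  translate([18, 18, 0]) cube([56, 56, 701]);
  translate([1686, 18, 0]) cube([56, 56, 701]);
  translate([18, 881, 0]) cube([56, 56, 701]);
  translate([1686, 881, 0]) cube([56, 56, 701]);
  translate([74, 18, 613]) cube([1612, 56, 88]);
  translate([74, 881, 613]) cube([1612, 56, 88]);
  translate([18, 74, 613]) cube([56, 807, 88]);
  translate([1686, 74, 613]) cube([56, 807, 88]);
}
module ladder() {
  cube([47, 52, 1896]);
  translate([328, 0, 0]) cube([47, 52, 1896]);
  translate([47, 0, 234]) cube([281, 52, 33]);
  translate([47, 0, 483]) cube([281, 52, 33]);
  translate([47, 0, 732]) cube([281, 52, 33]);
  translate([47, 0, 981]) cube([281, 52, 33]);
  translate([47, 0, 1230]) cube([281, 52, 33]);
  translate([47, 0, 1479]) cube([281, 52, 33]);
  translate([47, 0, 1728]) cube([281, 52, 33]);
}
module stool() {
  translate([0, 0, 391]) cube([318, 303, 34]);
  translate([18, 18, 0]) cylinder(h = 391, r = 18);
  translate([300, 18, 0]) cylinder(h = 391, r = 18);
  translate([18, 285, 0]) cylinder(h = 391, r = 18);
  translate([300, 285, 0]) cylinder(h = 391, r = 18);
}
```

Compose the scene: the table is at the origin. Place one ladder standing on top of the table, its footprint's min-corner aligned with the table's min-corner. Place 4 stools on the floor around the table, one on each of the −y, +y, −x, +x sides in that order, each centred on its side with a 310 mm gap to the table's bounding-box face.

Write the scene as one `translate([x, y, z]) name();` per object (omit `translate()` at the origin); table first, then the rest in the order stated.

table();
translate([0, 0, 728]) ladder();
translate([721, -613, 0]) stool();
translate([721, 1265, 0]) stool();
translate([-628, 326, 0]) stool();
translate([2070, 326, 0]) stool();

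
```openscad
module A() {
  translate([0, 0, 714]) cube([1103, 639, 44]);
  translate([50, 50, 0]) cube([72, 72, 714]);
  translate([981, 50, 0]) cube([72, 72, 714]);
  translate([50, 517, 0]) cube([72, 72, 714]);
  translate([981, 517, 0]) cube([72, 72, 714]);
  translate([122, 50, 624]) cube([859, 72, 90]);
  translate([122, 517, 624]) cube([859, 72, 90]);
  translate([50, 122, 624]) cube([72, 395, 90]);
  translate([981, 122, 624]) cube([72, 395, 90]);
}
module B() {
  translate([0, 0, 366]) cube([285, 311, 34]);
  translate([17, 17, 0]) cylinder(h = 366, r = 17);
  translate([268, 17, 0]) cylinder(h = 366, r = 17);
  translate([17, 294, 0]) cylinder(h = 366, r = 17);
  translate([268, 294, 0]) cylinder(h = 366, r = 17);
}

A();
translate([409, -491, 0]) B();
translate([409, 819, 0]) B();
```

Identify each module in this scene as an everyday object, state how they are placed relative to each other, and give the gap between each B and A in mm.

Each stool's nearest face is 180 mm from the table's bounding box.

A is a table. B is a stool. Two stools sit around the table at the −y, +y sides. The gap between each stool and the table is 180 mm.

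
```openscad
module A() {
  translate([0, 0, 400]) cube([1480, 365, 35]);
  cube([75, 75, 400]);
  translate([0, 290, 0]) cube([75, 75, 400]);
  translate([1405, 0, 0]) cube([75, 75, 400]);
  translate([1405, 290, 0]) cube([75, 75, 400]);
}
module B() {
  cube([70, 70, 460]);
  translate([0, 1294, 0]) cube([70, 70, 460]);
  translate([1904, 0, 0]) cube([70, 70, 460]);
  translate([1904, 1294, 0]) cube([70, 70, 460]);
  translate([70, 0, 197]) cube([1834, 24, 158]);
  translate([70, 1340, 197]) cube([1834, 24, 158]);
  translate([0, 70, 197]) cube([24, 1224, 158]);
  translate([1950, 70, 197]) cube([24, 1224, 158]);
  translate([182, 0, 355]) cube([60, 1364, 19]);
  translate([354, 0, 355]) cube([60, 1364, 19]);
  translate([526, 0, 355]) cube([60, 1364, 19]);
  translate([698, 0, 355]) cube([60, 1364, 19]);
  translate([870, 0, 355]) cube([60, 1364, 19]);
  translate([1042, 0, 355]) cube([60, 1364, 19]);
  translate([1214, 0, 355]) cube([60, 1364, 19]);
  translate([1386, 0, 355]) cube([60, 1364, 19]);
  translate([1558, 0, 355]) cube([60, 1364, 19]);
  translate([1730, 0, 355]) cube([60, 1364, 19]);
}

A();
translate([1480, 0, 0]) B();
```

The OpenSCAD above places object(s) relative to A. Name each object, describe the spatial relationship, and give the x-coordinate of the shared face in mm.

A is a bench. B is a bed frame. The bed frame is against the bench's +x side, with their −y faces flush. The x-coordinate of the shared face is 1480 mm.

The bench's +x face and the bed frame's −x face are both at x = 1480 mm.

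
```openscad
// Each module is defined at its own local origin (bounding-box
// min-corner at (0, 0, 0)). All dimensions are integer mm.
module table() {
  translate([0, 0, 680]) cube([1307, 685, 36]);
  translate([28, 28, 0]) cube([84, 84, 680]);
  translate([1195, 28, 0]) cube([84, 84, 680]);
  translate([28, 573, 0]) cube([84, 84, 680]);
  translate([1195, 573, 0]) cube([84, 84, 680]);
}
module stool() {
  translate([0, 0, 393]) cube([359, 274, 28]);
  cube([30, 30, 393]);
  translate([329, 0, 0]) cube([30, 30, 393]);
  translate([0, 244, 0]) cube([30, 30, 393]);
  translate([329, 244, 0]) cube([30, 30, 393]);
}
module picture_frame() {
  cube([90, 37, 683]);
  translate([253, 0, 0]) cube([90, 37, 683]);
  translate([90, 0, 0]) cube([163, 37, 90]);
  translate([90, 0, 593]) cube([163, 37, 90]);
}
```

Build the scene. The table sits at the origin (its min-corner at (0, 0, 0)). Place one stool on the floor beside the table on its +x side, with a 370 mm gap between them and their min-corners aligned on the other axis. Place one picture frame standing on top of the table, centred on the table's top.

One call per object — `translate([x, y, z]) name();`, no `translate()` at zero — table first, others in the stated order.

table();
translate([1677, 0, 0]) stool();
translate([482, 324, 716]) picture_frame();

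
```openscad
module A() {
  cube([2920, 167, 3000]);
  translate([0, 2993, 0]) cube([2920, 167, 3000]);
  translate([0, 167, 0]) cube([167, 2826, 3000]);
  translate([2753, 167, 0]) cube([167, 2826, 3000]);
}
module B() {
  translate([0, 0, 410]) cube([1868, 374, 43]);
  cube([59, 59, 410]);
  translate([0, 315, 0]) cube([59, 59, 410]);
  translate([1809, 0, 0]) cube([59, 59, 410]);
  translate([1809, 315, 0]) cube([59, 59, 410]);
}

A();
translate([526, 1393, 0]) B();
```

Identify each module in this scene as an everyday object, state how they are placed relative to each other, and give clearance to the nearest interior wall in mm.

A is a house frame. B is a bench. The bench sits inside the house frame, centred. The clearance to the nearest interior wall is 359 mm.

Clearances: x = 359, y = 1226; minimum 359 mm.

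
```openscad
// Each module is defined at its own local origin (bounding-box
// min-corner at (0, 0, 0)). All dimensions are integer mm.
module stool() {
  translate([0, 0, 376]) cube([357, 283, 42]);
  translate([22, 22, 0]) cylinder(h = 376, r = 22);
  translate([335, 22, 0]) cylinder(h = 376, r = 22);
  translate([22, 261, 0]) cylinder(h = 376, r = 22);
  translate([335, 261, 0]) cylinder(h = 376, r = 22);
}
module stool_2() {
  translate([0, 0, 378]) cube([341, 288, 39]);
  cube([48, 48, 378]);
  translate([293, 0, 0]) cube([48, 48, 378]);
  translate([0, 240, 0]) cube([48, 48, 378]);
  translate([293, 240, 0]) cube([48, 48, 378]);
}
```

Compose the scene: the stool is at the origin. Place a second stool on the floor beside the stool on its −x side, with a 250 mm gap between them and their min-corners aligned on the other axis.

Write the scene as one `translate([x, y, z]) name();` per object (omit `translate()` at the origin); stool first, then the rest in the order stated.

stool();
translate([-591, 0, 0]) stool_2();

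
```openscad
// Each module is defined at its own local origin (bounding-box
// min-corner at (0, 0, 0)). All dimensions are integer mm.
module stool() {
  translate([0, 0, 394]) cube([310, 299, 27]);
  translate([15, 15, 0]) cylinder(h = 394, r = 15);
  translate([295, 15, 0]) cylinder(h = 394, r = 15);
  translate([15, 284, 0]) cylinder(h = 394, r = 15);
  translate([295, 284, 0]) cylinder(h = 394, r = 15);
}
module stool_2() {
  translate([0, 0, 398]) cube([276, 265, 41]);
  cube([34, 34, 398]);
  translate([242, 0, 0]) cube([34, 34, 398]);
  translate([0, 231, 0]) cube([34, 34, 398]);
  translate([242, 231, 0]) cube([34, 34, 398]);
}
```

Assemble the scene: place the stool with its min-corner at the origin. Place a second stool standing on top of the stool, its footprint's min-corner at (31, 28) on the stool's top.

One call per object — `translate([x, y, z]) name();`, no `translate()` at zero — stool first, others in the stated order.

stool();
translate([31, 28, 421]) stool_2();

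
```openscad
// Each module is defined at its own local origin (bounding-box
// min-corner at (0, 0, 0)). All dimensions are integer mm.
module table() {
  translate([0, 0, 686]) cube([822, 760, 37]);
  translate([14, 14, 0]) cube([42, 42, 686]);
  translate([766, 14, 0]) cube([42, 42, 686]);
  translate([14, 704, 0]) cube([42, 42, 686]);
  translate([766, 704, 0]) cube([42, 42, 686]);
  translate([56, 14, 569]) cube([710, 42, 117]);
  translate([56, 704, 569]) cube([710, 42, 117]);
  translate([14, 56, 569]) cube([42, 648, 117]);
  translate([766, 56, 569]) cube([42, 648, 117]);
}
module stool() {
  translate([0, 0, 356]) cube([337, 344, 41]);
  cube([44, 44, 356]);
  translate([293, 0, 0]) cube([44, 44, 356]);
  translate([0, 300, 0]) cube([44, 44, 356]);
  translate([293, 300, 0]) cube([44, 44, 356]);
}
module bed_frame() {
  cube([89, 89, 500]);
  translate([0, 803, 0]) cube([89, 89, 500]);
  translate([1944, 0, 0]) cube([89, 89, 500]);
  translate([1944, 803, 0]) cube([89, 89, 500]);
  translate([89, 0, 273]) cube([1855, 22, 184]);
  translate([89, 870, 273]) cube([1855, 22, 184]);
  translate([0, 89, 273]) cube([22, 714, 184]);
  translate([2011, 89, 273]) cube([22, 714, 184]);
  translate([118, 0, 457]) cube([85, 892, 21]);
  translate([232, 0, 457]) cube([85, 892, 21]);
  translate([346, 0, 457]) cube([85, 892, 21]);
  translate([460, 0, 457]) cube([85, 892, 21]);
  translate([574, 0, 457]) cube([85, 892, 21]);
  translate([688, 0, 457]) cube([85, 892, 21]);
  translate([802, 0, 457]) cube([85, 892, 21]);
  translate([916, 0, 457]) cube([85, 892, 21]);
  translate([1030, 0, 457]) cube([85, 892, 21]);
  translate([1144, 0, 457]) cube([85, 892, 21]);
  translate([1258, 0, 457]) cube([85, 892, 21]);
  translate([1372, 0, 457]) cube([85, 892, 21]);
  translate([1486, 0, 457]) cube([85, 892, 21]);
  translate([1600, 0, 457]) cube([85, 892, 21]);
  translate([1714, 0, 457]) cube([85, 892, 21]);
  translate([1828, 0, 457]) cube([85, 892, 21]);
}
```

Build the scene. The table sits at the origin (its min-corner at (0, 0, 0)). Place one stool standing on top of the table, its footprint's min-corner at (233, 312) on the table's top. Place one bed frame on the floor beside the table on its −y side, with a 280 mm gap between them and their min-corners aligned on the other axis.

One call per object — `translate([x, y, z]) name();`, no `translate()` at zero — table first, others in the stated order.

table();
translate([233, 312, 723]) stool();
translate([0, -1172, 0]) bed_frame();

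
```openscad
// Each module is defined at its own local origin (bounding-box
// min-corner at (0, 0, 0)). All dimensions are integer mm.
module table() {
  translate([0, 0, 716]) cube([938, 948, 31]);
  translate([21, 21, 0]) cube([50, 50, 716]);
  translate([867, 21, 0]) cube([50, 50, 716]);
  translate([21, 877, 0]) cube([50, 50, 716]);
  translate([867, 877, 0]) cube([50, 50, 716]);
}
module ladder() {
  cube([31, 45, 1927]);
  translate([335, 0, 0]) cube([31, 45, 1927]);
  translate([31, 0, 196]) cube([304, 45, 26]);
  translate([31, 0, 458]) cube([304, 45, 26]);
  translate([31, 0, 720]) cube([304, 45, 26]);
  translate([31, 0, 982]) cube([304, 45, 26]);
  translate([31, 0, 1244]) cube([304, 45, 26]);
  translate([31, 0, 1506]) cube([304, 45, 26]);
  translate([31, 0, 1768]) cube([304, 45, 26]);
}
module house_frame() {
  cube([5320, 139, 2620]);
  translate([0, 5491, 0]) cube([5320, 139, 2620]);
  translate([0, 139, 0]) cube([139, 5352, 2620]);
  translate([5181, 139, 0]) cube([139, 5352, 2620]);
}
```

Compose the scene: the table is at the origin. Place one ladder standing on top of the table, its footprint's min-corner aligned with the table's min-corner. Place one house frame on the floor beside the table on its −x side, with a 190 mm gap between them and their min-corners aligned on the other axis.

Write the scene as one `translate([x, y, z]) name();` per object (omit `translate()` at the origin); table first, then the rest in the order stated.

table();
translate([0, 0, 747]) ladder();
translate([-5510, 0, 0]) house_frame();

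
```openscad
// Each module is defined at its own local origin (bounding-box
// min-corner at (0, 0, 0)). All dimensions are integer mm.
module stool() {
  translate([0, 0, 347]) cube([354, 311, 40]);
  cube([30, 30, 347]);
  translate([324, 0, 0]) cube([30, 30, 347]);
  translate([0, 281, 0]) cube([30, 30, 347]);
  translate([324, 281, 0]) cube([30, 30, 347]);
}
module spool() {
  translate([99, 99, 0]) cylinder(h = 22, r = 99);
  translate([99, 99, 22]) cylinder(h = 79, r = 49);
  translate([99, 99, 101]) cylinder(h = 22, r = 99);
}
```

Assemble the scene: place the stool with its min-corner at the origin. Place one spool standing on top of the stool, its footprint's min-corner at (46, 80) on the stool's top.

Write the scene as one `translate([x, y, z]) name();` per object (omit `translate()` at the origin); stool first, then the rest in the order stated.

stool();
translate([46, 80, 387]) spool();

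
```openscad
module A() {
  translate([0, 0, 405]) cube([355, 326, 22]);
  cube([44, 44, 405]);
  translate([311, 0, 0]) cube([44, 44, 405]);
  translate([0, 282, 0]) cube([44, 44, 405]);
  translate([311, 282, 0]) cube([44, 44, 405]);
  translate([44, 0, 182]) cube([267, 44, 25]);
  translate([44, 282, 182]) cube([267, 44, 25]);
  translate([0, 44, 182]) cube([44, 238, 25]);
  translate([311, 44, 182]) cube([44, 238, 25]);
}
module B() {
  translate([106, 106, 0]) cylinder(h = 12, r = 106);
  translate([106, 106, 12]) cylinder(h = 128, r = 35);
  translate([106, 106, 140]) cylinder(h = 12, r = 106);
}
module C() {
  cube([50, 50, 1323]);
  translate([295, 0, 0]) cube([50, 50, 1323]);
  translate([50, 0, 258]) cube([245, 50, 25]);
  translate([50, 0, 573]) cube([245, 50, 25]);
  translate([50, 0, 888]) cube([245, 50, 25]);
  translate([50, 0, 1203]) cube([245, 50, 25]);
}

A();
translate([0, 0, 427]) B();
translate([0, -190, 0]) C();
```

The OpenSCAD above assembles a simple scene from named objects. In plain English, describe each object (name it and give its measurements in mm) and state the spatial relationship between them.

A is a simple wooden stool: a rectangular seat 355 mm (x) by 326 mm (y), 22 mm thick, top face at z = 427 mm, on four square legs, each 44×44 mm in cross-section. The legs rest on z = 0, each flush with a corner of the seat. Four stretchers, 44 mm wide and 25 mm tall, connect adjacent legs with their undersides at z = 182 mm, each running between the inner faces of the legs it joins and aligned with the legs' outer faces on the other axis.

B is a spool: two coaxial disc flanges of radius 106 mm and thickness 12 mm, joined by a core cylinder of radius 35 mm and height 128 mm. The lower flange rests on z = 0 and the three cylinders share a vertical axis.

C is a straight ladder. Two 50×50 mm vertical rails, 1323 mm tall, stand 345 mm apart (outside-to-outside) with their front faces coplanar on the −y side. 4 rungs, each 50 mm deep and 25 mm tall, span between the inner faces of the rails, front faces flush with the rails. The lowest rung's underside is at z = 258 mm and rungs are spaced 315 mm apart (underside to underside).

The spool is on top of the stool. The ladder is on the floor beside the stool on its −y side.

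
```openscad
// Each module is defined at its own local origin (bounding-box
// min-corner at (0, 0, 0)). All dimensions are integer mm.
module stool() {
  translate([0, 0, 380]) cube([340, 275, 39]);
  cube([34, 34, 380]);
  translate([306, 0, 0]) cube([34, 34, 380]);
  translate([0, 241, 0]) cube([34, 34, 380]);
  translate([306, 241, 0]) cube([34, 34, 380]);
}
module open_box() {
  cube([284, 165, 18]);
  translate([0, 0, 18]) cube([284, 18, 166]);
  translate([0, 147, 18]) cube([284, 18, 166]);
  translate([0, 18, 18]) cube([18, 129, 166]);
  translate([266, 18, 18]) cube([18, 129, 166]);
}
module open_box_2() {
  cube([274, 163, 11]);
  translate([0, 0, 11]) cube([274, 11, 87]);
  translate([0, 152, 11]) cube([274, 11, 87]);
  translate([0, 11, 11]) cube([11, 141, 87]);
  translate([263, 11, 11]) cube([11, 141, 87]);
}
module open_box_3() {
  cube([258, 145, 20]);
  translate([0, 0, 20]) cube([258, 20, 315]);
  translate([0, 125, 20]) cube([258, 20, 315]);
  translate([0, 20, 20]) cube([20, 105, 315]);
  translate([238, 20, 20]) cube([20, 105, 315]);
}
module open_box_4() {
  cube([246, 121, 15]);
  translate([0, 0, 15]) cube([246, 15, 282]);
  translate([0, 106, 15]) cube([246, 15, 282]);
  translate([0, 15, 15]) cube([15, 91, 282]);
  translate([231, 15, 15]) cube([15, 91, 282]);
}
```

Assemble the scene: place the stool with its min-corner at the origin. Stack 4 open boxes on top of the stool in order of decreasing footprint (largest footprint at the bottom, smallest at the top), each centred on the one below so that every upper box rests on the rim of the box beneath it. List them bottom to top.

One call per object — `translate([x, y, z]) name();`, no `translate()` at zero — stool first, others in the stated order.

stool();
translate([28, 55, 419]) open_box();
translate([33, 56, 603]) open_box_2();
translate([41, 65, 701]) open_box_3();
translate([47, 77, 1036]) open_box_4();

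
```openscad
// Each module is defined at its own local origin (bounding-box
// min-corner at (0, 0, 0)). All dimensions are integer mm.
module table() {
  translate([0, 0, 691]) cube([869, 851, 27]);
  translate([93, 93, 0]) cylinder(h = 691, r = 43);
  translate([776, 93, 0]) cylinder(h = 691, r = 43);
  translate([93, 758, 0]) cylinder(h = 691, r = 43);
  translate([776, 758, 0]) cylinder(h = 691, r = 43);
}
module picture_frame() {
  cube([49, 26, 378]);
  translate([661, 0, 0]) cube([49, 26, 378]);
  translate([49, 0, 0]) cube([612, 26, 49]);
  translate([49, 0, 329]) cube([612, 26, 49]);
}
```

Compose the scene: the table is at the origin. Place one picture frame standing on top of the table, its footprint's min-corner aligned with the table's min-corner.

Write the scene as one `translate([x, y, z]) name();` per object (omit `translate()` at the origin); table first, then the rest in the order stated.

table();
translate([0, 0, 718]) picture_frame();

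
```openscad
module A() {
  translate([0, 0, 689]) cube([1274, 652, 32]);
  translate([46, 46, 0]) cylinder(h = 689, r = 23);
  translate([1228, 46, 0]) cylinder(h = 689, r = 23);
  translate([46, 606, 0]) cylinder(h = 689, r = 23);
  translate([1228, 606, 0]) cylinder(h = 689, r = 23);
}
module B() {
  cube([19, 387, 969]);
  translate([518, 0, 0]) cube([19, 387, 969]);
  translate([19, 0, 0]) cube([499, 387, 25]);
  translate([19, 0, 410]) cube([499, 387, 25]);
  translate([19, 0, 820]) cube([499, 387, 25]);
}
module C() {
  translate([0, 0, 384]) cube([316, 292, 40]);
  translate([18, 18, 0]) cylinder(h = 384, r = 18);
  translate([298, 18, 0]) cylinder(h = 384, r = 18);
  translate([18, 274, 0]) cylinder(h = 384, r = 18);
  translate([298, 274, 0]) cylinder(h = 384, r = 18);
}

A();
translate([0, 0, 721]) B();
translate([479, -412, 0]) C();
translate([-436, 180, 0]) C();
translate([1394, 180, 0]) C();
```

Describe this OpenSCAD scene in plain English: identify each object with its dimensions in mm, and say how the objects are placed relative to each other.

A is a rectangular dining table. The top is 1274×652×32 mm with its upper surface at z = 721 mm. It stands on four round legs of 46 mm diameter, each leg's bounding box inset 23 mm from the nearest pair of top edges, running from the floor to the underside of the top.

B is an open bookshelf. Two side panels, each 19 mm thick, 387 mm deep and 969 mm tall, stand 537 mm apart (outside-to-outside). Between them sit 3 shelves, each 25 mm thick and 387 mm deep, spanning the full gap between the sides. The bottom shelf rests on the floor (its underside at z = 0) and the clear gap between one shelf's top and the next shelf's underside is 385 mm.

C is a simple wooden stool: a rectangular seat 316 mm (x) by 292 mm (y), 40 mm thick, top face at z = 424 mm, on four round legs, each 36 mm in diameter. The legs rest on z = 0, each leg's axis is inset half a diameter from the nearest pair of seat edges (so the leg's bounding box is flush with the corner).

The bookshelf is on top of the table. Three stools sit around the table at the −y, −x, +x sides.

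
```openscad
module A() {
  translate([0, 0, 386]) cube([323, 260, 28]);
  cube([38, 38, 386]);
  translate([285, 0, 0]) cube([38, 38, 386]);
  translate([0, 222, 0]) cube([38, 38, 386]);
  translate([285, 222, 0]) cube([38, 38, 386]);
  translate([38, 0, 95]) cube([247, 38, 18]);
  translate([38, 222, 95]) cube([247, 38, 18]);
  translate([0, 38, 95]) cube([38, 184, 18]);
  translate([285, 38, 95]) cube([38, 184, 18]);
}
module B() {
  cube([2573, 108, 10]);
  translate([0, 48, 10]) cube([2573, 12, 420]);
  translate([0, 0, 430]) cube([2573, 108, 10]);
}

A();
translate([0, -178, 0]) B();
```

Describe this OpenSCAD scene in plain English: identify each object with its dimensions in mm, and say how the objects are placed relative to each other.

A is a four-legged stool. The seat is a 323×260×28 mm slab whose top surface is at z = 414 mm; four square legs, each 38×38 mm in cross-section, run from the floor (z = 0) to the underside of the seat, each flush with a corner of the seat. Four stretchers, 38 mm wide and 18 mm tall, connect adjacent legs with their undersides at z = 95 mm, each running between the inner faces of the legs it joins and aligned with the legs' outer faces on the other axis.

B is an I-beam lying along x, 2573 mm long. Overall section height 440 mm. Two flanges 108 mm wide (y) and 10 mm thick, one on the floor and one at the top; a web 12 mm thick runs between them, centred on the flange width.

The I-beam is on the floor beside the stool on its −y side.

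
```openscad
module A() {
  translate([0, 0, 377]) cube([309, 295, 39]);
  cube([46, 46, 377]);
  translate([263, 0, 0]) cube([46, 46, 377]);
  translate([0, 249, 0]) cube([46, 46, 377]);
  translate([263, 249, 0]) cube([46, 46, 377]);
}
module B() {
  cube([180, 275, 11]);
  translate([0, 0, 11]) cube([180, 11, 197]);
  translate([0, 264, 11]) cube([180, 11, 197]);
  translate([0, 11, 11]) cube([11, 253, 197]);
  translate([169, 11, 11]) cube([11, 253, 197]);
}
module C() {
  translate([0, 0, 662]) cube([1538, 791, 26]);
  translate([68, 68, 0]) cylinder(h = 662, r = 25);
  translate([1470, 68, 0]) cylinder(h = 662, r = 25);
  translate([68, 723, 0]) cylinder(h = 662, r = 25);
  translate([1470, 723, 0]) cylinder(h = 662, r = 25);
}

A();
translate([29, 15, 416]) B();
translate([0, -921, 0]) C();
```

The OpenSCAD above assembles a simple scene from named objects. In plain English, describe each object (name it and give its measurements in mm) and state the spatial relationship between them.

A is a simple wooden stool: a rectangular seat 309 mm (x) by 295 mm (y), 39 mm thick, top face at z = 416 mm, on four square legs, each 46×46 mm in cross-section. The legs rest on z = 0, each flush with a corner of the seat.

B is an open storage box with external size 180×275×208 mm and wall thickness 11 mm (the base is also 11 mm thick). The base covers the whole footprint; the four walls stand on the base, with the y-facing walls full-width and the x-facing walls fitting between their inner faces.

C is a table: top 1538 mm (x) × 791 mm (y), 26 mm thick, upper face at z = 688 mm, on four round legs of 50 mm diameter, each leg's bounding box inset 43 mm from the nearest pair of top edges, running from z = 0 to the bottom of the top.

The open box is on top of the stool. The table is on the floor beside the stool on its −y side.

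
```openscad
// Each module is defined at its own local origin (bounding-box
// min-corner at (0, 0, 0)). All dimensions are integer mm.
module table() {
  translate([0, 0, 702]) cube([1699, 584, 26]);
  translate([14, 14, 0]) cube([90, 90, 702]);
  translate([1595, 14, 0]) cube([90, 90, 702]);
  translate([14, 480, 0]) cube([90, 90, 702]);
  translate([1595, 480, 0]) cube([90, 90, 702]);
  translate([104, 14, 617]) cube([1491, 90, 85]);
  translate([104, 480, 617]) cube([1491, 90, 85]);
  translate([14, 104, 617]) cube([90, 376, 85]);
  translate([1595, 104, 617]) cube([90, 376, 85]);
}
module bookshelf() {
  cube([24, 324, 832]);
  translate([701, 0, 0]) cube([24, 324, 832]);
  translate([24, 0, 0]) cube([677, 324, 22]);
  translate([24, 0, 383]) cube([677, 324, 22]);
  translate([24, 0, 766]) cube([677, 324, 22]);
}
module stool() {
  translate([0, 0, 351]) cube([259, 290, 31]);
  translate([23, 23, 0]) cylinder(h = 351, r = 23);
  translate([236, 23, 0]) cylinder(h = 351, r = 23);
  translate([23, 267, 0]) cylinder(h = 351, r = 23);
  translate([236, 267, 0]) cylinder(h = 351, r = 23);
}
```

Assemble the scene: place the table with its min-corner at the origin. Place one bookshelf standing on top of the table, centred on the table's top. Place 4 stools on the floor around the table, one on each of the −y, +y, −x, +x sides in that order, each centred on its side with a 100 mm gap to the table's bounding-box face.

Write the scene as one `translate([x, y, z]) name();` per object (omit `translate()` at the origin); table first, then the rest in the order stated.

table();
translate([487, 130, 728]) bookshelf();
translate([720, -390, 0]) stool();
translate([720, 684, 0]) stool();
translate([-359, 147, 0]) stool();
translate([1799, 147, 0]) stool();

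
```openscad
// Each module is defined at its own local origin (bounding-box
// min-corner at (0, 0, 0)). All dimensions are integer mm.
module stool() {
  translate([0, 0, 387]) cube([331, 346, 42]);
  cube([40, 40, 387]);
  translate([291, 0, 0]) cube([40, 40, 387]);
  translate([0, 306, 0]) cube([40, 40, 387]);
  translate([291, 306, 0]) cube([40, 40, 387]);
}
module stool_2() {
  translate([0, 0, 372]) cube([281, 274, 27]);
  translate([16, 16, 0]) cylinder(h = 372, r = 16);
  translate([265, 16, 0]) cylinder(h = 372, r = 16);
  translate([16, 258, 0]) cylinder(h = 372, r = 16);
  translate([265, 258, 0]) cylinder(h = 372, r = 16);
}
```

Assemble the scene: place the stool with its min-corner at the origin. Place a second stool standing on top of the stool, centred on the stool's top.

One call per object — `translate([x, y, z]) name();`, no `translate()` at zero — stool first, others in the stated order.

stool();
translate([25, 36, 429]) stool_2();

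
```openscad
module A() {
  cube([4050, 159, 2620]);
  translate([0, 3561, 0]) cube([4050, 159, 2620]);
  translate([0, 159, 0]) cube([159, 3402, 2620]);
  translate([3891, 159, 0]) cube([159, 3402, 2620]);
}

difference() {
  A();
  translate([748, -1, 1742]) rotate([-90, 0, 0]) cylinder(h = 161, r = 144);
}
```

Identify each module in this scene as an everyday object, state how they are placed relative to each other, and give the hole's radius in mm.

A is a house frame. The house frame has a circular hole through its front wall. The hole's radius is 144 mm.

The subtracted cylinder has r = 144 mm.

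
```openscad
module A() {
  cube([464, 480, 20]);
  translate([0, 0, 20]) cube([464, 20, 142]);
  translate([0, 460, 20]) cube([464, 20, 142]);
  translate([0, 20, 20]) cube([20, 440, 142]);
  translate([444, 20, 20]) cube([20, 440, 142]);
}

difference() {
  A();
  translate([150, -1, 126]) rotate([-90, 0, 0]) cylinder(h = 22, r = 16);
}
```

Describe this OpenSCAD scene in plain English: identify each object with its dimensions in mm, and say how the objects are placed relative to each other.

A is an open storage box with external size 464×480×162 mm and wall thickness 20 mm (the base is also 20 mm thick). The base covers the whole footprint; the four walls stand on the base, with the y-facing walls full-width and the x-facing walls fitting between their inner faces.

The open box has a circular hole of radius 16 mm through its front wall, centred at (x = 150, z = 126).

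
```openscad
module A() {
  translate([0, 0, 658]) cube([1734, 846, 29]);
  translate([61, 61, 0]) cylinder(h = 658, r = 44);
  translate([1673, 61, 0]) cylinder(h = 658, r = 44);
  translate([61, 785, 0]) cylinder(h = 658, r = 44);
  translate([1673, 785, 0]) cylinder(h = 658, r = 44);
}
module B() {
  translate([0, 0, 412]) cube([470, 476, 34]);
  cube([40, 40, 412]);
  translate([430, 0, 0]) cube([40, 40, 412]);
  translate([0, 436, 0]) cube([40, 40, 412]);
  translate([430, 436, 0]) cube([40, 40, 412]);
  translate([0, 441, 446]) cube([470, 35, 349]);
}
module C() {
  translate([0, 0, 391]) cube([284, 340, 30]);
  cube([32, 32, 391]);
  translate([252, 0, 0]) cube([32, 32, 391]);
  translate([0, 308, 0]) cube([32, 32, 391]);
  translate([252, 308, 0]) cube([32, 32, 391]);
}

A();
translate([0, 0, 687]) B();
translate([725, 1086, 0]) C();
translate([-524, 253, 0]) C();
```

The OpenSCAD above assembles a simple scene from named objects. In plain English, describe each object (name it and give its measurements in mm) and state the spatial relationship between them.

A is a rectangular dining table. The top is 1734×846×29 mm with its upper surface at z = 687 mm. It stands on four round legs of 88 mm diameter, each leg's bounding box inset 17 mm from the nearest pair of top edges, running from the floor to the underside of the top.

B is a chair. The seat is a 470×476×34 mm slab with its top at z = 446 mm, on four 40×40 mm corner legs (flush with the seat edges, standing on z = 0). A flat backrest 35 mm thick, 349 mm tall, spans the full seat width and rises from the seat top along its +y edge, rear face flush with the rear of the seat.

C is a four-legged stool. The seat is 284×340 mm, 30 mm thick, top at z = 421 mm. It stands on four square legs, each 32×32 mm in cross-section, from z = 0 to the seat underside, each flush with a corner of the seat.

The chair is on top of the table. Two stools sit around the table at the +y, −x sides.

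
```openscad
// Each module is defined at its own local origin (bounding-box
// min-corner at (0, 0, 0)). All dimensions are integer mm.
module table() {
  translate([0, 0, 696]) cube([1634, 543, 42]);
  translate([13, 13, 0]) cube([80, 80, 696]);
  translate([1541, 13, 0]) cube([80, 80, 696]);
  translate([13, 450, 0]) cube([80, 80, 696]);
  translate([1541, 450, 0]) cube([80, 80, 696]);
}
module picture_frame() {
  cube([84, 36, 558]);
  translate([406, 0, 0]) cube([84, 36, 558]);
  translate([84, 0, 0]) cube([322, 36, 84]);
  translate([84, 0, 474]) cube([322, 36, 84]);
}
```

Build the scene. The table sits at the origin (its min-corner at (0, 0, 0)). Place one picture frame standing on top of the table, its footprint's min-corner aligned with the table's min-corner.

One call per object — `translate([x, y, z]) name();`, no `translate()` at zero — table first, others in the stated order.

table();
translate([0, 0, 738]) picture_frame();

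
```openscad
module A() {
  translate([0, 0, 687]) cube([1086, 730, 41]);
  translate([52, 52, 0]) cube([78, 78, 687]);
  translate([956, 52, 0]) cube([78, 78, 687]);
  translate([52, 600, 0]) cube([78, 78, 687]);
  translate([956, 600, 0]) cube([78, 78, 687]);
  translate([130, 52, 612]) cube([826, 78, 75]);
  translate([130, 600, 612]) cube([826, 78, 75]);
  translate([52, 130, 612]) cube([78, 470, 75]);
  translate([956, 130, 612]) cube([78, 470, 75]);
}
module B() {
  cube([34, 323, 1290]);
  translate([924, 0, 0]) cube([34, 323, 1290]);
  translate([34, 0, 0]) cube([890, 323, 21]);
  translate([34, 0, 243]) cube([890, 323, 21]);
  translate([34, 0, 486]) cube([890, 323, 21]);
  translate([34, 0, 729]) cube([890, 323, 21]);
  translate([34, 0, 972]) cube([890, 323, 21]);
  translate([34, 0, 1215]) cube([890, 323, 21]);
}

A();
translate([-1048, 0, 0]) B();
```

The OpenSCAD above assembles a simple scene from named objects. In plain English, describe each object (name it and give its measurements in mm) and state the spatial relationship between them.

A is a rectangular dining table. The top is 1086×730×41 mm with its upper surface at z = 728 mm. It stands on four 78×78 mm square legs, each inset 52 mm from the nearest pair of top edges, running from the floor to the underside of the top. Four apron rails, 78 mm thick and 75 mm tall, run between adjacent legs with their top edges flush with the underside of the top and their outer faces flush with the legs' outer faces.

B is an open bookshelf. Two side panels, each 34 mm thick, 323 mm deep and 1290 mm tall, stand 958 mm apart (outside-to-outside). Between them sit 6 shelves, each 21 mm thick and 323 mm deep, spanning the full gap between the sides. The bottom shelf rests on the floor (its underside at z = 0) and the clear gap between one shelf's top and the next shelf's underside is 222 mm.

The bookshelf is on the floor beside the table on its −x side.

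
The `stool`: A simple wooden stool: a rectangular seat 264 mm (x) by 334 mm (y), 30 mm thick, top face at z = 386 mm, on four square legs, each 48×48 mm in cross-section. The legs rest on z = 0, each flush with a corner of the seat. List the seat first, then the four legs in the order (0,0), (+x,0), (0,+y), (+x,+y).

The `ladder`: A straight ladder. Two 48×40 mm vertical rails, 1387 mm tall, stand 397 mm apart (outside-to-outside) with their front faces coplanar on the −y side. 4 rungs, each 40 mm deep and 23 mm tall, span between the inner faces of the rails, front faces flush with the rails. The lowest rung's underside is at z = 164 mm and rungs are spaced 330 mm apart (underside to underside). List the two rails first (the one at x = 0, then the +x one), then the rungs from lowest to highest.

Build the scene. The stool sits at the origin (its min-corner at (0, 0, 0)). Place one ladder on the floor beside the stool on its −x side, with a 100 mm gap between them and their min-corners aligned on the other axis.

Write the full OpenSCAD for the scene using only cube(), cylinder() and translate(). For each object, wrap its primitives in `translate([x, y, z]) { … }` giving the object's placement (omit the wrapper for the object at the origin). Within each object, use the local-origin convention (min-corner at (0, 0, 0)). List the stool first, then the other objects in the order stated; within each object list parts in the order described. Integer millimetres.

translate([0, 0, 356]) cube([264, 334, 30]);
cube([48, 48, 356]);
translate([216, 0, 0]) cube([48, 48, 356]);
translate([0, 286, 0]) cube([48, 48, 356]);
translate([216, 286, 0]) cube([48, 48, 356]);
translate([-497, 0, 0]) {
  cube([48, 40, 1387]);
  translate([349, 0, 0]) cube([48, 40, 1387]);
  translate([48, 0, 164]) cube([301, 40, 23]);
  translate([48, 0, 494]) cube([301, 40, 23]);
  translate([48, 0, 824]) cube([301, 40, 23]);
  translate([48, 0, 1154]) cube([301, 40, 23]);
}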